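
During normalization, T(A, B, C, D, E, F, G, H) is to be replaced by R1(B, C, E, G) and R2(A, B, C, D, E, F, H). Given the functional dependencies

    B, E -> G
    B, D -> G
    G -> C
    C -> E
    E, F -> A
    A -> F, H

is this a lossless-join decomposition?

Common attributes: R1 ∩ R2 = {B, C, E}.
Closure of {B, C, E}: B, E → G applies, adding G. So (B, C, E)⁺ = {B, C, E, G}.
This closure contains every attribute of R1, so R1 ∩ R2 → R1. The join is lossless.

Yes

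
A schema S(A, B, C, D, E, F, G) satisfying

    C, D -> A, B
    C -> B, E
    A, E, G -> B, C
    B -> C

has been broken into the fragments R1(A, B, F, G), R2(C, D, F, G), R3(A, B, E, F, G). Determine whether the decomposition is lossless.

Chase test. Columns are A, B, C, D, E, F, G; row i has aⱼ where attribute j ∈ Ri, else bᵢⱼ.
Initial tableau (one row per fragment):
  row 1: a1 a2 b13 b14 b15 a6 a7
  row 2: b21 b22 a3 a4 b25 a6 a7
  row 3: a1 a2 b33 b34 a5 a6 a7
Rows 1 and 3 agree on B; apply B→C and equate their C entries.
Rows 1 and 3 agree on C; apply C→B, E and equate their B, E entries.
No row becomes fully distinguished — the join is lossy.

No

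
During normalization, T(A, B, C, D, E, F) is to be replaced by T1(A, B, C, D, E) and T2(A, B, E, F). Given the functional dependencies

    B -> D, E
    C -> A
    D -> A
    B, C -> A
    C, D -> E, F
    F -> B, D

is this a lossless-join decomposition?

No

Common attributes: T1 ∩ T2 = {A, B, E}.
Closure of {A, B, E}: B → D, E applies, adding D. So (A, B, E)⁺ = {A, B, D, E}.
The closure contains neither all of T1 = {A, B, C, D, E} nor all of T2 = {A, B, E, F}, so the common attributes are not a superkey of either fragment. The join is lossy.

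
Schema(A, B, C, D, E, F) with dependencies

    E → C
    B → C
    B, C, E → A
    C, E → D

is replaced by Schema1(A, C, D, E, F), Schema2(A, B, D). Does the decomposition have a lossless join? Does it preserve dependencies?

lossy and not dependency-preserving

Lossless test: (A, D)⁺ = {A, D}, which is a superkey of neither fragment — lossy.
Dependency preservation: the restricted closure of {B} across the fragments never reaches {C}, so B → C cannot be enforced without a join — not preserved.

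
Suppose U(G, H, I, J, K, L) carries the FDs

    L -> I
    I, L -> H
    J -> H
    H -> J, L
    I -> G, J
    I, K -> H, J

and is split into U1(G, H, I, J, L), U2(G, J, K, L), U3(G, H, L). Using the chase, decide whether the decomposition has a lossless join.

Yes

Chase test. Columns are G, H, I, J, K, L; row i has aⱼ where attribute j ∈ Ui, else bᵢⱼ.
Initial tableau (one row per fragment):
  row 1: a1 a2 a3 a4 b15 a6
  row 2: a1 b22 b23 a4 a5 a6
  row 3: a1 a2 b33 b34 b35 a6
Rows 1 and 2 agree on L; apply L→I and equate their I entries.
Rows 1 and 3 agree on L; apply L→I and equate their I entries.
Rows 1 and 2 agree on I, L; apply I, L→H and equate their H entries.
Rows 1 and 3 agree on H; apply H→J, L and equate their J, L entries.
Row 2 is now all distinguished symbols — the join is lossless.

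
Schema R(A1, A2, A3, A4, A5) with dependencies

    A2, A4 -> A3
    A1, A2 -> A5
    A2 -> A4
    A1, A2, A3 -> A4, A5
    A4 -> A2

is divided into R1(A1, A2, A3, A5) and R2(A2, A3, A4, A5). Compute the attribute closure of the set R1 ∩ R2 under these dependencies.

R1 ∩ R2 = {A2, A3, A5}.
A2 → A4 applies, adding A4
Closure: {A2, A3, A4, A5}.

A2, A3, A4, A5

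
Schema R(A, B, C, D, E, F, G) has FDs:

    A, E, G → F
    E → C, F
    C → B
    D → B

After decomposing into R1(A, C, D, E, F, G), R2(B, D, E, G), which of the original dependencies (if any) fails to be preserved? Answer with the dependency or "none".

C → B

Check C → B: no single fragment contains all of {B, C}, and the restricted closure of {C} across the fragments never reaches {B}.
A, E, G → F is preserved.
E → C, F is preserved.
D → B is preserved.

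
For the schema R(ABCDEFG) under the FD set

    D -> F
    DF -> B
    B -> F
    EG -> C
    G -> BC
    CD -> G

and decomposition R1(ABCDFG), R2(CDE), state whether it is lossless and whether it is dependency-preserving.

Lossless test: (CD)⁺ = {BCDFG}, which is a superkey of neither fragment — lossy.
Dependency preservation: EG → C is not contained in any single fragment, but the restricted closure of its left-hand side across the fragments still reaches the right-hand side; the remaining FDs each lie inside some fragment. All dependencies are preserved.

lossy but dependency-preserving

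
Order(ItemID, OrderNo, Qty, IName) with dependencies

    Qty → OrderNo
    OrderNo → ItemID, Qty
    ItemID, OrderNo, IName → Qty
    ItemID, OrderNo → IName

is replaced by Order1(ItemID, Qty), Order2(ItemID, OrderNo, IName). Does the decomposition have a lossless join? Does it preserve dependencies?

Lossless test: (ItemID)⁺ = {ItemID}, which is a superkey of neither fragment — lossy.
Dependency preservation: the restricted closure of {Qty} across the fragments never reaches {OrderNo}, so Qty → OrderNo cannot be enforced without a join — not preserved.

lossy and not dependency-preserving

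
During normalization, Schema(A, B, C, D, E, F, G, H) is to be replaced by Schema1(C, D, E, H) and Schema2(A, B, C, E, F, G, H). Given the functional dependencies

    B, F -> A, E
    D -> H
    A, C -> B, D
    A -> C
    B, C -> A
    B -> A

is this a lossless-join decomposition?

No

Common attributes: Schema1 ∩ Schema2 = {C, E, H}.
No dependency enlarges {C, E, H}, so (C, E, H)⁺ = {C, E, H}.
The closure contains neither all of Schema1 = {C, D, E, H} nor all of Schema2 = {A, B, C, E, F, G, H}, so the common attributes are not a superkey of either fragment. The join is lossy.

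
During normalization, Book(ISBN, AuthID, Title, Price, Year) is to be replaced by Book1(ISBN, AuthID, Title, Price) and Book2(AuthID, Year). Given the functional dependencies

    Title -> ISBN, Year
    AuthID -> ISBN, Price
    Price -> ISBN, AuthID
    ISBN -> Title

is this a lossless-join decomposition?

Common attributes: Book1 ∩ Book2 = {AuthID}.
Closure of {AuthID}: AuthID → ISBN, Price applies, adding ISBN, Price; ISBN → Title applies, adding Title; Title → ISBN, Year applies, adding Year. So (AuthID)⁺ = {ISBN, AuthID, Title, Price, Year}.
This closure contains every attribute of Book1, so Book1 ∩ Book2 → Book1. The join is lossless.

Yes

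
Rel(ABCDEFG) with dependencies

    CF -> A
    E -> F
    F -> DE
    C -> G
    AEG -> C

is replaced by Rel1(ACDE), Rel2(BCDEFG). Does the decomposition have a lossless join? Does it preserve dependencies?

lossless but not dependency-preserving

Lossless test: (CDE)⁺ = {ACDEFG}, which contains all of one fragment — lossless.
Dependency preservation: the restricted closure of {AEG} across the fragments never reaches {C}, so AEG → C cannot be enforced without a join — not preserved.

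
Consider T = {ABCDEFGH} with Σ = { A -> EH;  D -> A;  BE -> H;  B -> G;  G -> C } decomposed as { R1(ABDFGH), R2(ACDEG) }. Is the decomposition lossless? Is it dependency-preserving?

Lossless test: (ADG)⁺ = {ACDEGH}, which contains all of one fragment — lossless.
Dependency preservation: the restricted closure of {BE} across the fragments never reaches {H}, so BE → H cannot be enforced without a join — not preserved.

lossless but not dependency-preserving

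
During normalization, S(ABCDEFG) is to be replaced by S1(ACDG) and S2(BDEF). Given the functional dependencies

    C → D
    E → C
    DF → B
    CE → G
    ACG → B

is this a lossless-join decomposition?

No

Common attributes: S1 ∩ S2 = {D}.
No dependency enlarges {D}, so (D)⁺ = {D}.
The closure contains neither all of S1 = {ACDG} nor all of S2 = {BDEF}, so the common attributes are not a superkey of either fragment. The join is lossy.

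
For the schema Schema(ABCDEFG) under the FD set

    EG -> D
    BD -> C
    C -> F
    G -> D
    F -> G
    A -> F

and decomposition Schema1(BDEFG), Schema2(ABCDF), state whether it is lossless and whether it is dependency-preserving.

Lossless test: (BDF)⁺ = {BCDFG}, which is a superkey of neither fragment — lossy.
Dependency preservation: every FD's attributes lie within a single fragment, so each can be enforced locally — preserved.

lossy but dependency-preserving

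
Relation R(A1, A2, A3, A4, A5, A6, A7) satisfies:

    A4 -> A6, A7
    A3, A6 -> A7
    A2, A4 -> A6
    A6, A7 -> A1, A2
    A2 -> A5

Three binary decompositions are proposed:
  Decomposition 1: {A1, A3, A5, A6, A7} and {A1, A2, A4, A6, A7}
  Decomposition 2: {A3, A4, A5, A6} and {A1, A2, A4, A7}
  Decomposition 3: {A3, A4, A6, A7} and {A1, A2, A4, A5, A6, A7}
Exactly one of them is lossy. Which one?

Decomposition 1: common = {A1, A6, A7}, closure = {A1, A2, A5, A6, A7} → lossy.
Decomposition 2: common = {A4}, closure = {A1, A2, A4, A5, A6, A7} → lossless.
Decomposition 3: common = {A4, A6, A7}, closure = {A1, A2, A4, A5, A6, A7} → lossless.

Decomposition 1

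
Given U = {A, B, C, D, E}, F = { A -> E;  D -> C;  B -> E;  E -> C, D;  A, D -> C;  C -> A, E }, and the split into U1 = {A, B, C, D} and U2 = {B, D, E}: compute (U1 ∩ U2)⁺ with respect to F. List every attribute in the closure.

A, B, C, D, E

U1 ∩ U2 = {B, D}.
D → C applies, adding C
B → E applies, adding E
C → A, E applies, adding A
Closure: {A, B, C, D, E}.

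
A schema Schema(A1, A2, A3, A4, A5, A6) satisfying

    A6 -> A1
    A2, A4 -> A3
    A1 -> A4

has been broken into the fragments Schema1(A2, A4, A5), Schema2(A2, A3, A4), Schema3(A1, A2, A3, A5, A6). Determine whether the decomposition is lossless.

No

Chase test. Columns are A1, A2, A3, A4, A5, A6; row i has aⱼ where attribute j ∈ Schemai, else bᵢⱼ.
Initial tableau (one row per fragment):
  row 1: b11 a2 b13 a4 a5 b16
  row 2: b21 a2 a3 a4 b25 b26
  row 3: a1 a2 a3 b34 a5 a6
Rows 1 and 2 agree on A2, A4; apply A2, A4→A3 and equate their A3 entries.
No row becomes fully distinguished — the join is lossy.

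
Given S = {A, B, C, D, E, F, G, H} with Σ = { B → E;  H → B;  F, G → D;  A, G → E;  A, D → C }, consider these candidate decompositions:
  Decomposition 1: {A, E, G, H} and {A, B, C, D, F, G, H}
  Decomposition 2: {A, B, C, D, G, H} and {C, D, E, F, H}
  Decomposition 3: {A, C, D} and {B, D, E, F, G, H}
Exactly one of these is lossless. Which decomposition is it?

Decomposition 1

Decomposition 1: common = {A, G, H}, closure = {A, B, E, G, H} → lossless.
Decomposition 2: common = {C, D, H}, closure = {B, C, D, E, H} → lossy.
Decomposition 3: common = {D}, closure = {D} → lossy.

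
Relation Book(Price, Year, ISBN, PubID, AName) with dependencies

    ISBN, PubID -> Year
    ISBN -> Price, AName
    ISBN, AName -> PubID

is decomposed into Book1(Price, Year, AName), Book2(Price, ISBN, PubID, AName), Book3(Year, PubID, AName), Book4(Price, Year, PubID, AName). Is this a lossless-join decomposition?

No

Chase test. Columns are Price, Year, ISBN, PubID, AName; row i has aⱼ where attribute j ∈ Booki, else bᵢⱼ.
Initial tableau (one row per fragment):
  row 1: a1 a2 b13 b14 a5
  row 2: a1 b22 a3 a4 a5
  row 3: b31 a2 b33 a4 a5
  row 4: a1 a2 b43 a4 a5
No row becomes fully distinguished — the join is lossy.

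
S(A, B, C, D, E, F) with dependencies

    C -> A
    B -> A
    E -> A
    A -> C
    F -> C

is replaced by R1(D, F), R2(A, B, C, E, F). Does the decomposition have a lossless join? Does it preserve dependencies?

lossy but dependency-preserving

Lossless test: (F)⁺ = {A, C, F}, which is a superkey of neither fragment — lossy.
Dependency preservation: every FD's attributes lie within a single fragment, so each can be enforced locally — preserved.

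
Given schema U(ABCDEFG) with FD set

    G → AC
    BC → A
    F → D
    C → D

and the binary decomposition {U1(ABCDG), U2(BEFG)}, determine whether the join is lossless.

Yes

Common attributes: U1 ∩ U2 = {BG}.
Closure of {BG}: G → AC applies, adding AC; C → D applies, adding D. So (BG)⁺ = {ABCDG}.
This closure contains every attribute of U1, so U1 ∩ U2 → U1. The join is lossless.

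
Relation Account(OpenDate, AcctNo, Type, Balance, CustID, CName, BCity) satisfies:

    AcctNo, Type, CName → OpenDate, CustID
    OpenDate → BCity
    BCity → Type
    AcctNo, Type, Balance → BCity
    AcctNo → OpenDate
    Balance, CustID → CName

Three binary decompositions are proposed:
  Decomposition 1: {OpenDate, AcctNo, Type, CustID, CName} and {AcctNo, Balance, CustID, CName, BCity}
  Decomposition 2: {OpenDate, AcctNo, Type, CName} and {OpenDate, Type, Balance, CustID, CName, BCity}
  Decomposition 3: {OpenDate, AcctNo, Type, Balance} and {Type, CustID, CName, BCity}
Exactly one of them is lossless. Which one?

Decomposition 1: common = {AcctNo, CustID, CName}, closure = {OpenDate, AcctNo, Type, CustID, CName, BCity} → lossless.
Decomposition 2: common = {OpenDate, Type, CName}, closure = {OpenDate, Type, CName, BCity} → lossy.
Decomposition 3: common = {Type}, closure = {Type} → lossy.

Decomposition 1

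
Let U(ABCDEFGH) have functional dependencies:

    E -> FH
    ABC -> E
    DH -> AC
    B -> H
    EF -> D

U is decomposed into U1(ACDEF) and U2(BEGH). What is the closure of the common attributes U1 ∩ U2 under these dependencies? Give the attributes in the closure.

U1 ∩ U2 = {E}.
E → FH applies, adding FH
EF → D applies, adding D
DH → AC applies, adding AC
Closure: {ACDEFH}.

ACDEFH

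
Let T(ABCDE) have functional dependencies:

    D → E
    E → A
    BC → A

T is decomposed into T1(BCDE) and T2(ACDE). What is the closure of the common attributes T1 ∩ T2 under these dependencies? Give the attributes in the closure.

T1 ∩ T2 = {CDE}.
E → A applies, adding A
Closure: {ACDE}.

ACDE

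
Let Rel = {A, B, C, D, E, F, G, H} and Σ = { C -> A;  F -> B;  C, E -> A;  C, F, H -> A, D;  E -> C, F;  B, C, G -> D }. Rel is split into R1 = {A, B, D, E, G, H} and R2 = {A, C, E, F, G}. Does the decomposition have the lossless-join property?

Yes

Common attributes: R1 ∩ R2 = {A, E, G}.
Closure of {A, E, G}: E → C, F applies, adding C, F; F → B applies, adding B; B, C, G → D applies, adding D. So (A, E, G)⁺ = {A, B, C, D, E, F, G}.
This closure contains every attribute of R2, so R1 ∩ R2 → R2. The join is lossless.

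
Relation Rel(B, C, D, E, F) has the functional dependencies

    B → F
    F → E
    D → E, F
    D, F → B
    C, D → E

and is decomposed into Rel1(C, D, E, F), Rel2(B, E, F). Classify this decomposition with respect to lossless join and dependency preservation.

lossy and not dependency-preserving

Lossless test: (E, F)⁺ = {E, F}, which is a superkey of neither fragment — lossy.
Dependency preservation: the restricted closure of {D, F} across the fragments never reaches {B}, so D, F → B cannot be enforced without a join — not preserved.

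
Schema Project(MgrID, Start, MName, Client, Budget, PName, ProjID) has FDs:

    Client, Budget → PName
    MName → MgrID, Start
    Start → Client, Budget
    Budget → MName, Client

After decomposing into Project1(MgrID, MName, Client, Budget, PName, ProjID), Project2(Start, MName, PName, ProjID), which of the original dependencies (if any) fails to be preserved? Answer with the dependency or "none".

Client, Budget → PName lies within Project1.
MName → MgrID, Start: restricted closure across fragments reaches MgrID, Start.
Start → Client, Budget: restricted closure across fragments reaches Client, Budget.
Budget → MName, Client lies within Project1.
Every dependency is enforceable on the fragments, so the decomposition is dependency-preserving.

none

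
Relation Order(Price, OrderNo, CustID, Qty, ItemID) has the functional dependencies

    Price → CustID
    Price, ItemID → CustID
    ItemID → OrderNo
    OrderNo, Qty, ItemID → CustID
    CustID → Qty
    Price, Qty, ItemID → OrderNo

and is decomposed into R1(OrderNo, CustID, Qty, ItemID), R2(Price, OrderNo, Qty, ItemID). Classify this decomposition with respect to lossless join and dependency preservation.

lossless but not dependency-preserving

Lossless test: (OrderNo, Qty, ItemID)⁺ = {OrderNo, CustID, Qty, ItemID}, which contains all of one fragment — lossless.
Dependency preservation: the restricted closure of {Price} across the fragments never reaches {CustID}, so Price → CustID cannot be enforced without a join — not preserved.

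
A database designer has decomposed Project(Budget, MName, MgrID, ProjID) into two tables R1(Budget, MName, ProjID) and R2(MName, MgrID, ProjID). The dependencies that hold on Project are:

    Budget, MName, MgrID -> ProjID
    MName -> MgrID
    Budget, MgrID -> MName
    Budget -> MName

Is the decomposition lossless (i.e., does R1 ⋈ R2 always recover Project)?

Common attributes: R1 ∩ R2 = {MName, ProjID}.
Closure of {MName, ProjID}: MName → MgrID applies, adding MgrID. So (MName, ProjID)⁺ = {MName, MgrID, ProjID}.
This closure contains every attribute of R2, so R1 ∩ R2 → R2. The join is lossless.

Yes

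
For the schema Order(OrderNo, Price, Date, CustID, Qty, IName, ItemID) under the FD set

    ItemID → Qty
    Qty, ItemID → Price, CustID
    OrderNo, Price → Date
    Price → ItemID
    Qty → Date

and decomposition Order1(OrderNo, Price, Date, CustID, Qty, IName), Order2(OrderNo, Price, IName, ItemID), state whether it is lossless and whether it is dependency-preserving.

lossless and dependency-preserving

Lossless test: (OrderNo, Price, IName)⁺ = {OrderNo, Price, Date, CustID, Qty, IName, ItemID}, which contains all of one fragment — lossless.
Dependency preservation: ItemID → Qty; Qty, ItemID → Price, CustID are not contained in any single fragment, but the restricted closure of each left-hand side across the fragments still reaches the right-hand side; the remaining FDs each lie inside some fragment. All dependencies are preserved.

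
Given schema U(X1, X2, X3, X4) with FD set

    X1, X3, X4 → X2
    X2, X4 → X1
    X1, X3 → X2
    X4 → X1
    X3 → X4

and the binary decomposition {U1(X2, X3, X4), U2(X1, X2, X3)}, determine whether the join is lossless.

Yes

Common attributes: U1 ∩ U2 = {X2, X3}.
Closure of {X2, X3}: X3 → X4 applies, adding X4; X2, X4 → X1 applies, adding X1. So (X2, X3)⁺ = {X1, X2, X3, X4}.
This closure contains every attribute of U1, so U1 ∩ U2 → U1. The join is lossless.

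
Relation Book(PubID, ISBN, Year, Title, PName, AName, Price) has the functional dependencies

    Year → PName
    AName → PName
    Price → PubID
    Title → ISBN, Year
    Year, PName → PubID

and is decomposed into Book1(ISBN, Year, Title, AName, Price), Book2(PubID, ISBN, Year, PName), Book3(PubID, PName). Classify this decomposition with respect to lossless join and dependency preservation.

Lossless test (chase): Rows 1 and 2 agree on Year; apply Year→PName and equate their PName entries. Rows 1 and 2 agree on Year, PName; apply Year, PName→PubID and equate their PubID entries. Row 1 is now all distinguished symbols — the join is lossless.
Dependency preservation: the restricted closure of {AName} across the fragments never reaches {PName}, so AName → PName cannot be enforced without a join — not preserved.

lossless but not dependency-preserving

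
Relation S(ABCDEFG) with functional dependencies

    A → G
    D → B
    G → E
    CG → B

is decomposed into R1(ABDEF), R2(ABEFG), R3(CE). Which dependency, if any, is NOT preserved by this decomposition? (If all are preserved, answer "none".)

CG → B

Check CG → B: no single fragment contains all of {BCG}, and the restricted closure of {CG} across the fragments never reaches {B}.
A → G is preserved.
D → B is preserved.
G → E is preserved.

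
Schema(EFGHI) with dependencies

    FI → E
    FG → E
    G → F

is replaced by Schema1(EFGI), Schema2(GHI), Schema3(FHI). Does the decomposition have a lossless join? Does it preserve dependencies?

lossless and dependency-preserving

Lossless test (chase): Rows 1 and 3 agree on FI; apply FI→E and equate their E entries. Rows 1 and 2 agree on G; apply G→F and equate their F entries. Rows 1 and 2 agree on FI; apply FI→E and equate their E entries. Row 2 is now all distinguished symbols — the join is lossless.
Dependency preservation: every FD's attributes lie within a single fragment, so each can be enforced locally — preserved.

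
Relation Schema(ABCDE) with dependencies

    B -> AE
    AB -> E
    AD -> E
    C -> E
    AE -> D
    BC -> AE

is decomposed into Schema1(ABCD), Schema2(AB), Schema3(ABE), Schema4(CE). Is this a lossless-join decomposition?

Yes

Chase test. Columns are ABCDE; row i has aⱼ where attribute j ∈ Schemai, else bᵢⱼ.
Initial tableau (one row per fragment):
  row 1: a1 a2 a3 a4 b15
  row 2: a1 a2 b23 b24 b25
  row 3: a1 a2 b33 b34 a5
  row 4: b41 b42 a3 b44 a5
Rows 1 and 2 agree on B; apply B→AE and equate their AE entries.
Rows 1 and 3 agree on B; apply B→AE and equate their AE entries.
Rows 1 and 2 agree on AE; apply AE→D and equate their D entries.
Rows 1 and 3 agree on AE; apply AE→D and equate their D entries.
Row 1 is now all distinguished symbols — the join is lossless.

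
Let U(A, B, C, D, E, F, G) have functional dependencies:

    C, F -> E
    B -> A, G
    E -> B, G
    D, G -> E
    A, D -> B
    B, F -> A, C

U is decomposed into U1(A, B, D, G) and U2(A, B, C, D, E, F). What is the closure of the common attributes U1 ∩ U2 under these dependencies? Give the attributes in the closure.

A, B, D, E, G

U1 ∩ U2 = {A, B, D}.
B → A, G applies, adding G
D, G → E applies, adding E
Closure: {A, B, D, E, G}.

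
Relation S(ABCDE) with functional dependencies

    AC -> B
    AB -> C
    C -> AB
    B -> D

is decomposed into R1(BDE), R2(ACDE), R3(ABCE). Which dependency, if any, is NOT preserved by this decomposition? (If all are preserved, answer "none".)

AC → B lies within R3.
AB → C lies within R3.
C → AB lies within R3.
B → D lies within R1.
Every dependency is enforceable on the fragments, so the decomposition is dependency-preserving.

none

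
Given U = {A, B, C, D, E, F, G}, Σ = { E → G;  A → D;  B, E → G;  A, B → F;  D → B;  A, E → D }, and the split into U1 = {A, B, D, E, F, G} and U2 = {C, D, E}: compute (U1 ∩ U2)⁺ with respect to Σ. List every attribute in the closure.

U1 ∩ U2 = {D, E}.
E → G applies, adding G
D → B applies, adding B
Closure: {B, D, E, G}.

B, D, E, G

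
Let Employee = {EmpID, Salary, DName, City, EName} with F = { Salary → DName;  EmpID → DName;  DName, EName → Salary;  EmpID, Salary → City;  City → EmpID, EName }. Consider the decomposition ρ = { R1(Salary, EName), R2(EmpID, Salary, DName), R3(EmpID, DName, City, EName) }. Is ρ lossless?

Chase test. Columns are EmpID, Salary, DName, City, EName; row i has aⱼ where attribute j ∈ Ri, else bᵢⱼ.
Initial tableau (one row per fragment):
  row 1: b11 a2 b13 b14 a5
  row 2: a1 a2 a3 b24 b25
  row 3: a1 b32 a3 a4 a5
Rows 1 and 2 agree on Salary; apply Salary→DName and equate their DName entries.
Rows 1 and 3 agree on DName, EName; apply DName, EName→Salary and equate their Salary entries.
Rows 2 and 3 agree on EmpID, Salary; apply EmpID, Salary→City and equate their City entries.
Rows 2 and 3 agree on City; apply City→EmpID, EName and equate their EmpID, EName entries.
Row 2 is now all distinguished symbols — the join is lossless.

Yes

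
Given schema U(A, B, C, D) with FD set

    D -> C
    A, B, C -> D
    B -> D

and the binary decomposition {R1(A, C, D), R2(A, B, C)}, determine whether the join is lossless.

Common attributes: R1 ∩ R2 = {A, C}.
No dependency enlarges {A, C}, so (A, C)⁺ = {A, C}.
The closure contains neither all of R1 = {A, C, D} nor all of R2 = {A, B, C}, so the common attributes are not a superkey of either fragment. The join is lossy.

No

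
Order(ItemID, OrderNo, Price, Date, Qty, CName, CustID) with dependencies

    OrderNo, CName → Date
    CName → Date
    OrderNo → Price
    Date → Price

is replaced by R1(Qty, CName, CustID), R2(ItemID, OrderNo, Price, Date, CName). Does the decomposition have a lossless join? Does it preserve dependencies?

Lossless test: (CName)⁺ = {Price, Date, CName}, which is a superkey of neither fragment — lossy.
Dependency preservation: every FD's attributes lie within a single fragment, so each can be enforced locally — preserved.

lossy but dependency-preserving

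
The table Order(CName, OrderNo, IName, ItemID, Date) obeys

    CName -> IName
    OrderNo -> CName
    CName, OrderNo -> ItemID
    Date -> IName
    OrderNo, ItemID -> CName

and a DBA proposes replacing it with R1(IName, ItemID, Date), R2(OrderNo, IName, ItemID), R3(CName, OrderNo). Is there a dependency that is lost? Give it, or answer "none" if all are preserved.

Check CName → IName: no single fragment contains all of {CName, IName}, and the restricted closure of {CName} across the fragments never reaches {IName}.
OrderNo → CName is preserved.
CName, OrderNo → ItemID is preserved.
Date → IName is preserved.
OrderNo, ItemID → CName is preserved.

CName -> IName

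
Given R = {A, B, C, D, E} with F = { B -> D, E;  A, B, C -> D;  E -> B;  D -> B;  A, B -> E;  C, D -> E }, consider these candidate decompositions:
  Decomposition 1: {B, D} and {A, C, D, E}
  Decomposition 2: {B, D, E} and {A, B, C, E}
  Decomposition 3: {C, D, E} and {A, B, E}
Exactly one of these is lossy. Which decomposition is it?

Decomposition 3

Decomposition 1: common = {D}, closure = {B, D, E} → lossless.
Decomposition 2: common = {B, E}, closure = {B, D, E} → lossless.
Decomposition 3: common = {E}, closure = {B, D, E} → lossy.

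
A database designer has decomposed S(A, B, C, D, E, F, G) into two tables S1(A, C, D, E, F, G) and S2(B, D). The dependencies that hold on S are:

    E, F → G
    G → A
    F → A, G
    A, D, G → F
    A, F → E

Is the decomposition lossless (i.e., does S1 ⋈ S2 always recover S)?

Common attributes: S1 ∩ S2 = {D}.
No dependency enlarges {D}, so (D)⁺ = {D}.
The closure contains neither all of S1 = {A, C, D, E, F, G} nor all of S2 = {B, D}, so the common attributes are not a superkey of either fragment. The join is lossy.

No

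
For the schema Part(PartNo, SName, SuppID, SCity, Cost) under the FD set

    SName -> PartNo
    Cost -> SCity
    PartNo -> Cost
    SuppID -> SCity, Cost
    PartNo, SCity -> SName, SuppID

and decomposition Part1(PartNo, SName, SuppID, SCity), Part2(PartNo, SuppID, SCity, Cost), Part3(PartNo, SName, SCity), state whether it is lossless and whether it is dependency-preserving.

lossless and dependency-preserving

Lossless test (chase): Rows 1 and 2 agree on PartNo; apply PartNo→Cost and equate their Cost entries. Rows 1 and 3 agree on PartNo; apply PartNo→Cost and equate their Cost entries. Rows 1 and 2 agree on PartNo, SCity; apply PartNo, SCity→SName, SuppID and equate their SName, SuppID entries. Rows 1 and 3 agree on PartNo, SCity; apply PartNo, SCity→SName, SuppID and equate their SName, SuppID entries. Row 1 is now all distinguished symbols — the join is lossless.
Dependency preservation: every FD's attributes lie within a single fragment, so each can be enforced locally — preserved.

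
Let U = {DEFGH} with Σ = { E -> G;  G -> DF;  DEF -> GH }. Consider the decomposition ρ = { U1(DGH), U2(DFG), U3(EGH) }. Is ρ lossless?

Yes

Chase test. Columns are DEFGH; row i has aⱼ where attribute j ∈ Ui, else bᵢⱼ.
Initial tableau (one row per fragment):
  row 1: a1 b12 b13 a4 a5
  row 2: a1 b22 a3 a4 b25
  row 3: b31 a2 b33 a4 a5
Rows 1 and 2 agree on G; apply G→DF and equate their DF entries.
Rows 1 and 3 agree on G; apply G→DF and equate their DF entries.
Row 3 is now all distinguished symbols — the join is lossless.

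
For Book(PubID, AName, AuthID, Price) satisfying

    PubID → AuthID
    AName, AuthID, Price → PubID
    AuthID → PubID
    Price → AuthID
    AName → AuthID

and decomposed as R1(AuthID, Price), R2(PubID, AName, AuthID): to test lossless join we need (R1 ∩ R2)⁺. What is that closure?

PubID, AuthID

R1 ∩ R2 = {AuthID}.
AuthID → PubID applies, adding PubID
Closure: {PubID, AuthID}.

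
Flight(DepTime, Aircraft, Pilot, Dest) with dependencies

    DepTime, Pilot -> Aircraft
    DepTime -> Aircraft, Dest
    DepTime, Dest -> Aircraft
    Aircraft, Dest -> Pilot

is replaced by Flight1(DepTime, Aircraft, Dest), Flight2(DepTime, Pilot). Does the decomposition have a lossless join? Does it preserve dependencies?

lossless but not dependency-preserving

Lossless test: (DepTime)⁺ = {DepTime, Aircraft, Pilot, Dest}, which contains all of one fragment — lossless.
Dependency preservation: the restricted closure of {Aircraft, Dest} across the fragments never reaches {Pilot}, so Aircraft, Dest → Pilot cannot be enforced without a join — not preserved.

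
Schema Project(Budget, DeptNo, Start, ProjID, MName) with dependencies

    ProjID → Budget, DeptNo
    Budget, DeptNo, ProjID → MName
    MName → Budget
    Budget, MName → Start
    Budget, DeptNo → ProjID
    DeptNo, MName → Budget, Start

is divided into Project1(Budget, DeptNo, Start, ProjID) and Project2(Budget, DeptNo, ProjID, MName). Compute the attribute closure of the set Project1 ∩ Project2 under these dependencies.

Budget, DeptNo, Start, ProjID, MName

Project1 ∩ Project2 = {Budget, DeptNo, ProjID}.
Budget, DeptNo, ProjID → MName applies, adding MName
Budget, MName → Start applies, adding Start
Closure: {Budget, DeptNo, Start, ProjID, MName}.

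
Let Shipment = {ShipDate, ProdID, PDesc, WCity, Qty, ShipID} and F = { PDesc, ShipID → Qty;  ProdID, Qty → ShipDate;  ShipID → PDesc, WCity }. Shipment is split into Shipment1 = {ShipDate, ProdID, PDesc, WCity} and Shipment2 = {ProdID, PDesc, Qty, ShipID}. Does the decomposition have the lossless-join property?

No

Common attributes: Shipment1 ∩ Shipment2 = {ProdID, PDesc}.
No dependency enlarges {ProdID, PDesc}, so (ProdID, PDesc)⁺ = {ProdID, PDesc}.
The closure contains neither all of Shipment1 = {ShipDate, ProdID, PDesc, WCity} nor all of Shipment2 = {ProdID, PDesc, Qty, ShipID}, so the common attributes are not a superkey of either fragment. The join is lossy.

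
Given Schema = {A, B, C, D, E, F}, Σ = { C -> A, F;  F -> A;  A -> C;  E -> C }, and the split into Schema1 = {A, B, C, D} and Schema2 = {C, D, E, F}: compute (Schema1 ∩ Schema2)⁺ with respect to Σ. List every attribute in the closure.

A, C, D, F

Schema1 ∩ Schema2 = {C, D}.
C → A, F applies, adding A, F
Closure: {A, C, D, F}.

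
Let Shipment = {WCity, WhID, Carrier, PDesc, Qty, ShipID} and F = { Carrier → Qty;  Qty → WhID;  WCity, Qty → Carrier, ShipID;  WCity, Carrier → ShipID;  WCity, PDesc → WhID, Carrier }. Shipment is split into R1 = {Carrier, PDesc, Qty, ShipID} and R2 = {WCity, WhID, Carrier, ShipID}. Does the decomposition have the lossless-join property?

Common attributes: R1 ∩ R2 = {Carrier, ShipID}.
Closure of {Carrier, ShipID}: Carrier → Qty applies, adding Qty; Qty → WhID applies, adding WhID. So (Carrier, ShipID)⁺ = {WhID, Carrier, Qty, ShipID}.
The closure contains neither all of R1 = {Carrier, PDesc, Qty, ShipID} nor all of R2 = {WCity, WhID, Carrier, ShipID}, so the common attributes are not a superkey of either fragment. The join is lossy.

No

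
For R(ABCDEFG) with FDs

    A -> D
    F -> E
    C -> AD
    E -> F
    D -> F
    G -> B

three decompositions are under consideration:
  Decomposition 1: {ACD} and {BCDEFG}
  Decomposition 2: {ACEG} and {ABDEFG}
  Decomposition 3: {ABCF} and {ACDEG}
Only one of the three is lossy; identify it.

Decomposition 1: common = {CD}, closure = {ACDEF} → lossless.
Decomposition 2: common = {AEG}, closure = {ABDEFG} → lossless.
Decomposition 3: common = {AC}, closure = {ACDEF} → lossy.

Decomposition 3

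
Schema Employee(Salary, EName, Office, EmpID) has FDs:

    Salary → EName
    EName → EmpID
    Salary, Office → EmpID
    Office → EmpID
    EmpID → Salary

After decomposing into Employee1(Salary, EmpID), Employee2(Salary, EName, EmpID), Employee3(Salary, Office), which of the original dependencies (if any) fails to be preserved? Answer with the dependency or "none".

Salary → EName lies within Employee2.
EName → EmpID lies within Employee2.
Salary, Office → EmpID: restricted closure across fragments reaches EmpID.
Office → EmpID: restricted closure across fragments reaches EmpID.
EmpID → Salary lies within Employee1.
Every dependency is enforceable on the fragments, so the decomposition is dependency-preserving.

none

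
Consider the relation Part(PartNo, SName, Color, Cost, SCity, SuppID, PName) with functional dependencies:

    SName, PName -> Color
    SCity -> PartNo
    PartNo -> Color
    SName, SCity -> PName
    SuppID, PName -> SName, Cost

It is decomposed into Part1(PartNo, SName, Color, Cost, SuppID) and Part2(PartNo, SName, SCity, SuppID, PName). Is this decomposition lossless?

Common attributes: Part1 ∩ Part2 = {PartNo, SName, SuppID}.
Closure of {PartNo, SName, SuppID}: PartNo → Color applies, adding Color. So (PartNo, SName, SuppID)⁺ = {PartNo, SName, Color, SuppID}.
The closure contains neither all of Part1 = {PartNo, SName, Color, Cost, SuppID} nor all of Part2 = {PartNo, SName, SCity, SuppID, PName}, so the common attributes are not a superkey of either fragment. The join is lossy.

No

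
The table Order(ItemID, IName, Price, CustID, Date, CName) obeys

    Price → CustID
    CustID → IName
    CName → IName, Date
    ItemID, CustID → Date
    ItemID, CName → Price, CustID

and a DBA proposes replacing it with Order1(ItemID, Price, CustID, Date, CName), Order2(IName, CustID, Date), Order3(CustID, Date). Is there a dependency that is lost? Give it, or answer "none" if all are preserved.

CName → IName, Date

Check CName → IName, Date: no single fragment contains all of {IName, Date, CName}, and the restricted closure of {CName} across the fragments never reaches {IName, Date}.
Price → CustID is preserved.
CustID → IName is preserved.
ItemID, CustID → Date is preserved.
ItemID, CName → Price, CustID is preserved.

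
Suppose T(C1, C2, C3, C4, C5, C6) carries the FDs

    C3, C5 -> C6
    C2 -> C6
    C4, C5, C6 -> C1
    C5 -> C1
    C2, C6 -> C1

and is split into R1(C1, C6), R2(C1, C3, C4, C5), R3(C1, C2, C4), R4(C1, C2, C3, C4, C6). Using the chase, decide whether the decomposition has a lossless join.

No

Chase test. Columns are C1, C2, C3, C4, C5, C6; row i has aⱼ where attribute j ∈ Ri, else bᵢⱼ.
Initial tableau (one row per fragment):
  row 1: a1 b12 b13 b14 b15 a6
  row 2: a1 b22 a3 a4 a5 b26
  row 3: a1 a2 b33 a4 b35 b36
  row 4: a1 a2 a3 a4 b45 a6
Rows 3 and 4 agree on C2; apply C2→C6 and equate their C6 entries.
No row becomes fully distinguished — the join is lossy.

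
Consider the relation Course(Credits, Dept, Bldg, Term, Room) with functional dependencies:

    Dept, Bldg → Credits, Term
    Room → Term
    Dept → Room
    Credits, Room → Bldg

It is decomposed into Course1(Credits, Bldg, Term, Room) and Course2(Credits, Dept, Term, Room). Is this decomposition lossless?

Common attributes: Course1 ∩ Course2 = {Credits, Term, Room}.
Closure of {Credits, Term, Room}: Credits, Room → Bldg applies, adding Bldg. So (Credits, Term, Room)⁺ = {Credits, Bldg, Term, Room}.
This closure contains every attribute of Course1, so Course1 ∩ Course2 → Course1. The join is lossless.

Yes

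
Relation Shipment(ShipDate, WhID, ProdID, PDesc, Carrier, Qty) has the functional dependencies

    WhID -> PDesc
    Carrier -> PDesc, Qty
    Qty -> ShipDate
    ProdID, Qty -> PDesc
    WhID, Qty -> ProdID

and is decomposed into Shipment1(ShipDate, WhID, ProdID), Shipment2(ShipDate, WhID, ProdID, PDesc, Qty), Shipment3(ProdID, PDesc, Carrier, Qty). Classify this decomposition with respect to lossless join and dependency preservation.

lossy but dependency-preserving

Lossless test (chase): Rows 1 and 2 agree on WhID; apply WhID→PDesc and equate their PDesc entries. Rows 2 and 3 agree on Qty; apply Qty→ShipDate and equate their ShipDate entries. No row becomes fully distinguished — the join is lossy.
Dependency preservation: every FD's attributes lie within a single fragment, so each can be enforced locally — preserved.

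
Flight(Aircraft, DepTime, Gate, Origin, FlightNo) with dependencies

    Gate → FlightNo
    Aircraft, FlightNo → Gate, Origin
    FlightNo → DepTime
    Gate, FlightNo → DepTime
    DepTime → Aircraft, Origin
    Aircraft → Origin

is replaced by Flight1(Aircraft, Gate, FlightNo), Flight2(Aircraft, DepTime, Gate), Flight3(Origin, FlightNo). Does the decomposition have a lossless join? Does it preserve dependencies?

lossless but not dependency-preserving

Lossless test (chase): Rows 1 and 2 agree on Gate; apply Gate→FlightNo and equate their FlightNo entries. Rows 1 and 2 agree on Aircraft, FlightNo; apply Aircraft, FlightNo→Gate, Origin and equate their Gate, Origin entries. Rows 1 and 2 agree on FlightNo; apply FlightNo→DepTime and equate their DepTime entries. Rows 1 and 3 agree on FlightNo; apply FlightNo→DepTime and equate their DepTime entries. Rows 1 and 3 agree on DepTime; apply DepTime→Aircraft, Origin and equate their Aircraft, Origin entries. Rows 1 and 3 agree on Aircraft, FlightNo; apply Aircraft, FlightNo→Gate, Origin and equate their Gate, Origin entries. Row 1 is now all distinguished symbols — the join is lossless.
Dependency preservation: the restricted closure of {DepTime} across the fragments never reaches {Aircraft, Origin}, so DepTime → Aircraft, Origin cannot be enforced without a join — not preserved.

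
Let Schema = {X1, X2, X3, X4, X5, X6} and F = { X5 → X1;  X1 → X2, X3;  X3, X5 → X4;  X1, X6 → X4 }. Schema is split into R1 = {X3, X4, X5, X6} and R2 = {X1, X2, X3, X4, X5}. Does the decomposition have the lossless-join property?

Yes

Common attributes: R1 ∩ R2 = {X3, X4, X5}.
Closure of {X3, X4, X5}: X5 → X1 applies, adding X1; X1 → X2, X3 applies, adding X2. So (X3, X4, X5)⁺ = {X1, X2, X3, X4, X5}.
This closure contains every attribute of R2, so R1 ∩ R2 → R2. The join is lossless.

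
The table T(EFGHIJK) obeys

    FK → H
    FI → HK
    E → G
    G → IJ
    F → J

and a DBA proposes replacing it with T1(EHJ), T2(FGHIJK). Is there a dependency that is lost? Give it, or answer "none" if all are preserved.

Check E → G: no single fragment contains all of {EG}, and the restricted closure of {E} across the fragments never reaches {G}.
FK → H is preserved.
FI → HK is preserved.
G → IJ is preserved.
F → J is preserved.

E → G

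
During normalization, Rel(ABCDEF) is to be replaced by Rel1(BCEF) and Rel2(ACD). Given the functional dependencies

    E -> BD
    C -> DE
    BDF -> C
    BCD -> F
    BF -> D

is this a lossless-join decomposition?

Common attributes: Rel1 ∩ Rel2 = {C}.
Closure of {C}: C → DE applies, adding DE; E → BD applies, adding B; BCD → F applies, adding F. So (C)⁺ = {BCDEF}.
This closure contains every attribute of Rel1, so Rel1 ∩ Rel2 → Rel1. The join is lossless.

Yes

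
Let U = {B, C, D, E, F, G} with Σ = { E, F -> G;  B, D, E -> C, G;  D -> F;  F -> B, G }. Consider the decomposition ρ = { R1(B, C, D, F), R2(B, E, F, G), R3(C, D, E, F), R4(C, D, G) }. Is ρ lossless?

Chase test. Columns are B, C, D, E, F, G; row i has aⱼ where attribute j ∈ Ri, else bᵢⱼ.
Initial tableau (one row per fragment):
  row 1: a1 a2 a3 b14 a5 b16
  row 2: a1 b22 b23 a4 a5 a6
  row 3: b31 a2 a3 a4 a5 b36
  row 4: b41 a2 a3 b44 b45 a6
Rows 2 and 3 agree on E, F; apply E, F→G and equate their G entries.
Rows 1 and 4 agree on D; apply D→F and equate their F entries.
Rows 1 and 2 agree on F; apply F→B, G and equate their B, G entries.
Rows 1 and 3 agree on F; apply F→B, G and equate their B, G entries.
Rows 1 and 4 agree on F; apply F→B, G and equate their B, G entries.
Row 3 is now all distinguished symbols — the join is lossless.

Yes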